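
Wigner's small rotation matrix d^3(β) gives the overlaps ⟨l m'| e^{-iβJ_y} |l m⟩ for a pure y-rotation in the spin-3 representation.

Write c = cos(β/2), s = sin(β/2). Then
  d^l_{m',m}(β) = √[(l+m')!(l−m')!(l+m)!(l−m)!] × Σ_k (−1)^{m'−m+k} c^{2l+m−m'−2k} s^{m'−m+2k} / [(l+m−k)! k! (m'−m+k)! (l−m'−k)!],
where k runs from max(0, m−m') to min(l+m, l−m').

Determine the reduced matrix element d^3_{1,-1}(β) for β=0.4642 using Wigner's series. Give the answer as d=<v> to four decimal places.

d=0.2637

d^3_{1,-1}(β=0.4642) via Wigner's sum:
With c≡cos(β/2)=0.973185 and s≡sin(β/2)=0.230022, N=[24·2·2·24]^{1/2}=48.000000
k: max(0,(-1)−(1))=0 … min(3+(-1),3−(1))=2
  k=0: (−1)^2·48.0000/(8)·0.9732^4·0.2300^2 = +0.284755
  k=1: (−1)^3·48.0000/(6)·0.9732^2·0.2300^4 = -0.021211
  k=2: (−1)^4·48.0000/(48)·0.9732^0·0.2300^6 = +0.000148
d^3_{1,-1}(0.4642) = +0.284755 -0.021211 +0.000148 = +0.263692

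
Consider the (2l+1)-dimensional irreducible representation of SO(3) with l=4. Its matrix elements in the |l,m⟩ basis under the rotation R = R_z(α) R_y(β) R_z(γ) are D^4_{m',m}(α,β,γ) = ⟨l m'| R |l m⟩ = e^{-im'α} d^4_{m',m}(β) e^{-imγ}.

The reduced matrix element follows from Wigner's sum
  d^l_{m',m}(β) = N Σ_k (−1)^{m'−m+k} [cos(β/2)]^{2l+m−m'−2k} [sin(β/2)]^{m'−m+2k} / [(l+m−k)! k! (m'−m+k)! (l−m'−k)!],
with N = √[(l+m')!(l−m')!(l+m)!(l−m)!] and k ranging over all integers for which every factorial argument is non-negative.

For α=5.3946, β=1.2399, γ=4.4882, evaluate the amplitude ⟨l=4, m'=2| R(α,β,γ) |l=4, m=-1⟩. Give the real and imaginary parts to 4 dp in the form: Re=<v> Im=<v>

Re=-0.3106 Im=0.0055

Split into d^4_{2,-1}(β=1.2399) × two z-phases.
c=cos(1.2399/2)=0.813908, s=sin(1.2399/2)=0.580994; N=√[720·2·6·120]=1018.233765
Admissible k: 0..2 (factorial args all ≥0)
  k=0: (−1)^3·1018.2338/(72)·0.8139^5·0.5810^3 = -0.990618
  k=1: (−1)^4·1018.2338/(48)·0.8139^3·0.5810^5 = +0.757167
  k=2: (−1)^5·1018.2338/(240)·0.8139^1·0.5810^7 = -0.077164
d^4_{2,-1}(1.2399) = -0.990618 +0.757167 -0.077164 = -0.310616
Phases: e^{-i·(2)·5.3946}=-0.204912+0.978780i, e^{-i·(-1)·4.4882}=-0.222316-0.974975i ⇒ D=-0.310566+0.005533i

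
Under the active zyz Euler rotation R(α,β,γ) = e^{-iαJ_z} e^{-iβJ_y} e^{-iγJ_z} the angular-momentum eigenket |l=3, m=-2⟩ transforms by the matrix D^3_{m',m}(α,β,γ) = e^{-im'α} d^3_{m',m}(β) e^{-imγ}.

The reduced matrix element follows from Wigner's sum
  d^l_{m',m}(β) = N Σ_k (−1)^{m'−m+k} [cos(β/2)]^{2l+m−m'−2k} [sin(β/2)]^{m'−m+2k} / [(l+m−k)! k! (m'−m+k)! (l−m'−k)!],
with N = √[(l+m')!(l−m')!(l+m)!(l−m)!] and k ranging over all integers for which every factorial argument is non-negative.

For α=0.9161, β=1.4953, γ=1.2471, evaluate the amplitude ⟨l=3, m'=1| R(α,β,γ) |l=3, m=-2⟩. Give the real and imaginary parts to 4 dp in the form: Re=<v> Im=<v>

First d^3_{1,-2}(β=1.4953), then the phase factors e^{-i(1)α} and e^{-i(-2)γ}:
Half-angle: c=0.733289, s=0.679917. N=√(24·2·1·120)=75.894664
k∈{0,1} keeps every argument non-negative
  k=0: (−1)^3·75.8947/(12)·0.7333^3·0.6799^3 = -0.783833
  k=1: (−1)^4·75.8947/(24)·0.7333^1·0.6799^5 = +0.336943
d^3_{1,-2}(1.4953) = -0.783833 +0.336943 = -0.446890
Phases: e^{-i·(1)·0.9161}=+0.608918-0.793233i, e^{-i·(-2)·1.2471}=-0.797659+0.603109i ⇒ D=+0.003264-0.446878i

Re=0.0033 Im=-0.4469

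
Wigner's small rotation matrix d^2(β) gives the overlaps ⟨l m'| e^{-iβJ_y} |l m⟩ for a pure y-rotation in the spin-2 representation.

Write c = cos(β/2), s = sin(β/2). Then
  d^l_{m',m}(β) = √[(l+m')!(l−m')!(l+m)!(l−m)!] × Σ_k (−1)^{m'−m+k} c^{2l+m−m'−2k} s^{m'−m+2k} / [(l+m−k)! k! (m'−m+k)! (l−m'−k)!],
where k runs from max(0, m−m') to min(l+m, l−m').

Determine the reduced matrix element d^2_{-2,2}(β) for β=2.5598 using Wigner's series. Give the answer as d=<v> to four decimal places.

d^2_{-2,2}(β=2.5598) via Wigner's sum:
Half-angle: c=0.286811, s=0.957987. N=√(1·24·24·1)=24.000000
k: max(0,(2)−(-2))=4 … min(2+(2),2−(-2))=4
  k=4: (−1)^0·24.0000/(24)·0.2868^0·0.9580^4 = +0.842246
d^2_{-2,2}(2.5598) = +0.842246

d=0.8422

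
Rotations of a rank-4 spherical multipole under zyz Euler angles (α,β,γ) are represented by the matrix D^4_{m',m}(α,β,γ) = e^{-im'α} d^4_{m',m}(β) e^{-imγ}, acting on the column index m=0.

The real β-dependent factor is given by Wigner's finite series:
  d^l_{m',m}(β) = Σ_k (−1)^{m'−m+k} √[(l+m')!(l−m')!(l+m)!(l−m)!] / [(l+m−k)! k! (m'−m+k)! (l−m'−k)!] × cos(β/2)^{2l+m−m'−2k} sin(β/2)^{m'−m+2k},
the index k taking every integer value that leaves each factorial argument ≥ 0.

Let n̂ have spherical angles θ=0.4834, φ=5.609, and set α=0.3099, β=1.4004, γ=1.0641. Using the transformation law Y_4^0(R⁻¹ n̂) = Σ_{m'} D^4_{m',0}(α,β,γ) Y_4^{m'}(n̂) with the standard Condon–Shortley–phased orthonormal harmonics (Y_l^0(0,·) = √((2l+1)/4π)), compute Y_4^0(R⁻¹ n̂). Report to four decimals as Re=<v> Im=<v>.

Need the full column D^4_{m',0} for m'=−4..4 at α=0.3099, β=1.4004, γ=1.0641.
cos(β/2)=0.764713, sin(β/2)=0.644371
d^4_{-4,0}: single k=4 term ⇒ +0.493272;  D = +0.160400+0.466465i
d^4_{-3,0}: k∈[3..4] ⇒ +0.827875 -0.587812 = +0.240062;  D = +0.143575+0.192396i
d^4_{-2,0}: k∈[2..4] ⇒ +0.787743 -1.491515 +0.397130 = -0.306641;  D = -0.249604-0.178119i
d^4_{-1,0}: k∈[1..4] ⇒ +0.440698 -1.877443 +1.333033 -0.157748 = -0.261460;  D = -0.249005-0.079736i
d^4_{0,0}: k∈[0..4] ⇒ +0.116947 -1.328567 +2.122463 -0.669779 +0.029723 = +0.270786;  D = +0.270786+0.000000i
d^4_{1,0}: k∈[0..3] ⇒ -0.440698 +1.877443 -1.333033 +0.157748 = +0.261460;  D = +0.249005-0.079736i
d^4_{2,0}: k∈[0..2] ⇒ +0.787743 -1.491515 +0.397130 = -0.306641;  D = -0.249604+0.178119i
d^4_{3,0}: k∈[0..1] ⇒ -0.827875 +0.587812 = -0.240062;  D = -0.143575+0.192396i
d^4_{4,0}: single k=0 term ⇒ +0.493272;  D = +0.160400-0.466465i
Y_4^{m'}(θ=0.4834,φ=5.609) and Σ D·Y over m':
  (+0.1604+0.4665i)·(-0.0186+0.0089i)  (+0.1436+0.1924i)·(-0.0486+0.1001i)  (-0.2496-0.1781i)·(+0.0715+0.3163i)  (-0.2490-0.0797i)·(+0.3784+0.3024i)  (+0.2708+0.0000i)·(+0.1050+0.0000i)  (+0.2490-0.0797i)·(-0.3784+0.3024i)  (-0.2496+0.1781i)·(+0.0715-0.3163i)  (-0.1436+0.1924i)·(+0.0486+0.1001i)  (+0.1604-0.4665i)·(-0.0186-0.0089i)
Y_4^0(R⁻¹ n̂) = -0.101571+0.000000i

Re=-0.1016 Im=0.0000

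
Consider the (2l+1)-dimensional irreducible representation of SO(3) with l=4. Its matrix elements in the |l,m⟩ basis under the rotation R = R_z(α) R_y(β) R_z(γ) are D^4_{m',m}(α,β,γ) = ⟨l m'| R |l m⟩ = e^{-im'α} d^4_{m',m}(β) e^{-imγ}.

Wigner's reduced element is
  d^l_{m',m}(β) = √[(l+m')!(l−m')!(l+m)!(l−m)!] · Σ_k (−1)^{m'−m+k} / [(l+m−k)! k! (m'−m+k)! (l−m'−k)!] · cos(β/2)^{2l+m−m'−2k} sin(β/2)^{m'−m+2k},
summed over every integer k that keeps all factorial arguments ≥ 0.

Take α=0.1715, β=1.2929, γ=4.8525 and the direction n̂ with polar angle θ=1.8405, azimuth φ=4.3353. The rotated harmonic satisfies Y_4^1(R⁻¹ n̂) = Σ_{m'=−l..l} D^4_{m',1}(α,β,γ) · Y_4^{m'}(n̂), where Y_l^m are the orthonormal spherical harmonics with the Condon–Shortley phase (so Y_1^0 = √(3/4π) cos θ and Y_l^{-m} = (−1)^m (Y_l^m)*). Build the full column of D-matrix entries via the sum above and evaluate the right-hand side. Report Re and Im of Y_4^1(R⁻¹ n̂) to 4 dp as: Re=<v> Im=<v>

Need the full column D^4_{m',1} for m'=−4..4 at α=0.1715, β=1.2929, γ=4.8525.
cos(β/2)=0.798227, sin(β/2)=0.602357
d^4_{-4,1}: single k=5 term ⇒ +0.301816;  D = -0.156696+0.257951i
d^4_{-3,1}: k∈[4..5] ⇒ +0.707033 -0.241571 = +0.465462;  D = -0.170221+0.433220i
d^4_{-2,1}: k∈[3..5] ⇒ +1.001632 -0.855567 +0.097440 = +0.243506;  D = -0.049066+0.238511i
d^4_{-1,1}: k∈[2..5] ⇒ +0.938569 -1.603399 +0.456526 -0.017331 = -0.225635;  D = +0.007081-0.225524i
d^4_{0,1}: k∈[1..4] ⇒ +0.556230 -1.900464 +1.082216 -0.102711 = -0.364730;  D = -0.050936-0.361155i
d^4_{1,1}: k∈[0..3] ⇒ +0.164821 -1.407854 +1.603399 -0.304351 = +0.056016;  D = +0.017174+0.053318i
d^4_{2,1}: k∈[0..2] ⇒ -0.527686 +1.502449 -0.570378 = +0.404385;  D = +0.187852+0.358105i
d^4_{3,1}: k∈[0..1] ⇒ +0.744966 -0.707033 = +0.037934;  D = +0.023096+0.030092i
d^4_{4,1}: single k=0 term ⇒ -0.530014;  D = -0.389720-0.359212i
Y_4^{m'}(θ=1.8405,φ=4.3353) and Σ D·Y over m':
  (-0.1567+0.2580i)·(+0.0238+0.3812i)  (-0.1702+0.4332i)·(-0.2702+0.1271i)  (-0.0491+0.2385i)·(+0.1139+0.1070i)  (+0.0071-0.2255i)·(-0.1120+0.2827i)  (-0.0509-0.3612i)·(+0.1107+0.0000i)  (+0.0172+0.0533i)·(+0.1120+0.2827i)  (+0.1879+0.3581i)·(+0.1139-0.1070i)  (+0.0231+0.0301i)·(+0.2702+0.1271i)  (-0.3897-0.3592i)·(+0.0238-0.3812i)
Y_4^1(R⁻¹ n̂) = -0.182111-0.000509i

Re=-0.1821 Im=-0.0005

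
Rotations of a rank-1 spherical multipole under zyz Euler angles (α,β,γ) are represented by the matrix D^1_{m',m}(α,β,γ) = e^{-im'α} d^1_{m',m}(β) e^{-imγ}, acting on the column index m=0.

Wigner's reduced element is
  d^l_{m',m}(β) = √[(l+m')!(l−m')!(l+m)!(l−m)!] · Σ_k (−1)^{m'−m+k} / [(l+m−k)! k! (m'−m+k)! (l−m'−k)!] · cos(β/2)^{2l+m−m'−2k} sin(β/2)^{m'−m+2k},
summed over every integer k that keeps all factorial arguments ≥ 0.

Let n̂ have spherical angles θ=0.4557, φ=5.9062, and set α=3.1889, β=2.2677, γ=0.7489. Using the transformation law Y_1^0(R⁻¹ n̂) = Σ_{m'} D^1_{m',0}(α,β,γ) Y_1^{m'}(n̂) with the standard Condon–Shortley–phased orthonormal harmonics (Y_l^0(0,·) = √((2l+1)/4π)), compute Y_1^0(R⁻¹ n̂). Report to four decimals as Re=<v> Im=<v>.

Re=-0.4319 Im=0.0000

Need the full column D^1_{m',0} for m'=−1..1 at α=3.1889, β=2.2677, γ=0.7489.
cos(β/2)=0.423175, sin(β/2)=0.906048
d^1_{-1,0}: single k=1 term ⇒ +0.542233;  D = -0.541626-0.025642i
d^1_{0,0}: k∈[0..1] ⇒ +0.179077 -0.820923 = -0.641846;  D = -0.641846+0.000000i
d^1_{1,0}: single k=0 term ⇒ -0.542233;  D = +0.541626-0.025642i
Y_1^{m'}(θ=0.4557,φ=5.9062) and Σ D·Y over m':
  (-0.5416-0.0256i)·(+0.1414+0.0560i)  (-0.6418+0.0000i)·(+0.4387+0.0000i)  (+0.5416-0.0256i)·(-0.1414+0.0560i)
Y_1^0(R⁻¹ n̂) = -0.431876+0.000000i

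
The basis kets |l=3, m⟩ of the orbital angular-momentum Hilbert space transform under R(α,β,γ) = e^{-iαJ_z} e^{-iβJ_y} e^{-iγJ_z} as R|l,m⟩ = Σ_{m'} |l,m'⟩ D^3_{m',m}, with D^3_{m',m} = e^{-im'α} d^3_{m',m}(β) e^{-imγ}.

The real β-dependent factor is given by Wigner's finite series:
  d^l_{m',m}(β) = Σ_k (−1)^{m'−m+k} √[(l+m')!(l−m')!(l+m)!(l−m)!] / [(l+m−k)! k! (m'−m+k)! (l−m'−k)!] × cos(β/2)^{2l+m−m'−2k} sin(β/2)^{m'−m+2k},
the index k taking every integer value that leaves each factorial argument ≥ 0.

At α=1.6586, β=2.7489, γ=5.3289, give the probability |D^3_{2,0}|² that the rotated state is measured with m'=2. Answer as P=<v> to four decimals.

First d^3_{2,0}(β=2.7489), then the phase factors e^{-i(2)α} and e^{-i(0)γ}:
c=cos(2.7489/2)=0.195087, s=sin(2.7489/2)=0.980786; N=√[120·1·6·6]=65.726707
k∈{0,1} keeps every argument non-negative
  k=0: (−1)^2·65.7267/(12)·0.1951^4·0.9808^2 = +0.007632
  k=1: (−1)^3·65.7267/(12)·0.1951^2·0.9808^4 = -0.192892
d^3_{2,0}(2.7489) = +0.007632 -0.192892 = -0.185261
|D^3_{2,0}|² = |d^3_{2,0}(β)|² = (-0.185261)² = 0.034321 (the z-rotation phases have unit modulus)

P=0.0343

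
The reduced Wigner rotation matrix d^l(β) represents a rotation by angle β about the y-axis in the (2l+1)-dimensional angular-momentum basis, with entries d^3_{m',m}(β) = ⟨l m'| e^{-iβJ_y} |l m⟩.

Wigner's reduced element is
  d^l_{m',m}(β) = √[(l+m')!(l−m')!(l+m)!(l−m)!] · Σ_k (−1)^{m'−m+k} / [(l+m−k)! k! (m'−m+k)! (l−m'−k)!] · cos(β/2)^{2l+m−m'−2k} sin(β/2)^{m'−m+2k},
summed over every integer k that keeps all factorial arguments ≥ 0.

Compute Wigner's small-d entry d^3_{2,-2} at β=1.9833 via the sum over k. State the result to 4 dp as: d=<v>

d^3_{2,-2}(β=1.9833) via Wigner's sum:
With c≡cos(β/2)=0.547310 and s≡sin(β/2)=0.836930, N=[120·1·1·120]^{1/2}=120.000000
The bounds max(0,m−m')=0 and min(l+m,l−m')=1 give 2 terms
  k=0: (−1)^4·120.0000/(24)·0.5473^2·0.8369^4 = +0.734841
  k=1: (−1)^5·120.0000/(120)·0.5473^0·0.8369^6 = -0.343665
d^3_{2,-2}(1.9833) = +0.734841 -0.343665 = +0.391176

d=0.3912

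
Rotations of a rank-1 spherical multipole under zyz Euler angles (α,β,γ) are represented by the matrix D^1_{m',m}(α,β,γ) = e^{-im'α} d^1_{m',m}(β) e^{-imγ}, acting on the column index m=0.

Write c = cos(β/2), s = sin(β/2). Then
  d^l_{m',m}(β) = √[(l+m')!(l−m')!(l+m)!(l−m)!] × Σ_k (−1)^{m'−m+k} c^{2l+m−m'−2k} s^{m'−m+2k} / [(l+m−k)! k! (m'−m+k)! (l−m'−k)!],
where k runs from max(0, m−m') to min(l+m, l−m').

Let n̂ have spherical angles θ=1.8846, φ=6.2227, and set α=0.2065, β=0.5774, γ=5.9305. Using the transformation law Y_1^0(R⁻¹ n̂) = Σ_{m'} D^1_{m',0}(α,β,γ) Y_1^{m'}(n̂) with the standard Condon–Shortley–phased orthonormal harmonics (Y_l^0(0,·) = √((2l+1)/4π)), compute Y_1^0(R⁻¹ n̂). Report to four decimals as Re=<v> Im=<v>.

Need the full column D^1_{m',0} for m'=−1..1 at α=0.2065, β=0.5774, γ=5.9305.
cos(β/2)=0.958615, sin(β/2)=0.284706
d^1_{-1,0}: single k=1 term ⇒ +0.385972;  D = +0.377772+0.079138i
d^1_{0,0}: k∈[0..1] ⇒ +0.918942 -0.081058 = +0.837885;  D = +0.837885+0.000000i
d^1_{1,0}: single k=0 term ⇒ -0.385972;  D = -0.377772+0.079138i
Y_1^{m'}(θ=1.8846,φ=6.2227) and Σ D·Y over m':
  (+0.3778+0.0791i)·(+0.3280+0.0199i)  (+0.8379+0.0000i)·(-0.1508+0.0000i)  (-0.3778+0.0791i)·(-0.3280+0.0199i)
Y_1^0(R⁻¹ n̂) = +0.118320+0.000000i

Re=0.1183 Im=0.0000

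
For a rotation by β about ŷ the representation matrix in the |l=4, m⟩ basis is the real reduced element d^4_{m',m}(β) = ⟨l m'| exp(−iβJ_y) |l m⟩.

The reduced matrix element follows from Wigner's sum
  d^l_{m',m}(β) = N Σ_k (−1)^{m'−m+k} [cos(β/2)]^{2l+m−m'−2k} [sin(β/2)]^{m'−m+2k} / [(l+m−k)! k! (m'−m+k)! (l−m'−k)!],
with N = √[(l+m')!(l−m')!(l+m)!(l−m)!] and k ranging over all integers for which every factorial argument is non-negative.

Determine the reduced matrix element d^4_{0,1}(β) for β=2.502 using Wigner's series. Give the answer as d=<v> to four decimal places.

d=-0.4032

d^4_{0,1}(β=2.502) via Wigner's sum:
With c≡cos(β/2)=0.314373 and s≡sin(β/2)=0.949299, N=[24·24·120·6]^{1/2}=643.987578
k∈{1,2,3,4} keeps every argument non-negative
  k=1: (−1)^0·643.9876/(144)·0.3144^7·0.9493^1 = +0.001288
  k=2: (−1)^1·643.9876/(24)·0.3144^5·0.9493^3 = -0.070486
  k=3: (−1)^2·643.9876/(24)·0.3144^3·0.9493^5 = +0.642716
  k=4: (−1)^3·643.9876/(144)·0.3144^1·0.9493^7 = -0.976750
d^4_{0,1}(2.502) = +0.001288 -0.070486 +0.642716 -0.976750 = -0.403231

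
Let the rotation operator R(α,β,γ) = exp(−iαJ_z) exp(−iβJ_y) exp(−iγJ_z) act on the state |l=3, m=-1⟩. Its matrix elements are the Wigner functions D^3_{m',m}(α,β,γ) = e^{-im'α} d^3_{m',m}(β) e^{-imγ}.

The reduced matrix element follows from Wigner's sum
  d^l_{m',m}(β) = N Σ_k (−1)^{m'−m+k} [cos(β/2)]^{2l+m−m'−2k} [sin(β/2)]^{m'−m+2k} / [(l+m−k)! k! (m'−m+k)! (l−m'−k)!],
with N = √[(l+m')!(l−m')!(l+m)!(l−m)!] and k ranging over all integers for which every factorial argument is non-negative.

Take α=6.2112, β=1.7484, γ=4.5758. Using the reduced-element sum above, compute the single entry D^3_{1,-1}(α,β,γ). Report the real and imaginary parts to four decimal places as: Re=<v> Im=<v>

Re=0.0218 Im=0.3374

Split into d^3_{1,-1}(β=1.7484) × two z-phases.
Half-angle: c=0.641611, s=0.767030. N=√(24·2·2·24)=48.000000
k: max(0,(-1)−(1))=0 … min(3+(-1),3−(1))=2
  k=0: (−1)^2·48.0000/(8)·0.6416^4·0.7670^2 = +0.598223
  k=1: (−1)^3·48.0000/(6)·0.6416^2·0.7670^4 = -1.139944
  k=2: (−1)^4·48.0000/(48)·0.6416^0·0.7670^6 = +0.203646
d^3_{1,-1}(1.7484) = +0.598223 -1.139944 +0.203646 = -0.338076
D = (+0.997410+0.071923i)·(-0.338076)·(-0.136165-0.990686i) = +0.021826+0.337370i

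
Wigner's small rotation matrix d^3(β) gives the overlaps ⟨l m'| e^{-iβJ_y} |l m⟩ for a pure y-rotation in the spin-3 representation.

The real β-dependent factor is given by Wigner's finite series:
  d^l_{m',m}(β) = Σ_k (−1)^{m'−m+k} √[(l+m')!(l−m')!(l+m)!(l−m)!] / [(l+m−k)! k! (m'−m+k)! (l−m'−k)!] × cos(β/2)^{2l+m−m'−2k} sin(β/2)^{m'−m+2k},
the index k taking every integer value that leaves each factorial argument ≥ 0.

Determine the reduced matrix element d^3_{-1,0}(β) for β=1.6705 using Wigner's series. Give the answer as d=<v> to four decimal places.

d^3_{-1,0}(β=1.6705) via Wigner's sum:
c=cos(1.6705/2)=0.670992, s=sin(1.6705/2)=0.741464; N=√[2·24·6·6]=41.569219
k: max(0,(0)−(-1))=1 … min(3+(0),3−(-1))=3
  k=1: (−1)^0·41.5692/(12)·0.6710^5·0.7415^1 = +0.349356
  k=2: (−1)^1·41.5692/(4)·0.6710^3·0.7415^3 = -1.279780
  k=3: (−1)^2·41.5692/(12)·0.6710^1·0.7415^5 = +0.520906
d^3_{-1,0}(1.6705) = +0.349356 -1.279780 +0.520906 = -0.409517

d=-0.4095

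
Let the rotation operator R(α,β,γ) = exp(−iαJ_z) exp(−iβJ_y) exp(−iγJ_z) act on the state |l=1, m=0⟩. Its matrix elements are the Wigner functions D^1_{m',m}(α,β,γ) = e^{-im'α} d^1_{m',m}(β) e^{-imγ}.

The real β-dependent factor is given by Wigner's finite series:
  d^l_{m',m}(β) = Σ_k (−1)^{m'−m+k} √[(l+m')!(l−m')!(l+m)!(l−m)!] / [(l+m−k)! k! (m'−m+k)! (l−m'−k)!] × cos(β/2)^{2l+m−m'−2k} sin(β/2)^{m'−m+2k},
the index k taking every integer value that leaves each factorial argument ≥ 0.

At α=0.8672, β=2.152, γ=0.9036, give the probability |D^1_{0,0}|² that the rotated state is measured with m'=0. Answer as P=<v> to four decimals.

P=0.3014

Split into d^1_{0,0}(β=2.152) × two z-phases.
Half-angle: c=0.474852, s=0.880065. N=√(1·1·1·1)=1.000000
The bounds max(0,m−m')=0 and min(l+m,l−m')=1 give 2 terms
  k=0: (−1)^0·1.0000/(1)·0.4749^2·0.8801^0 = +0.225485
  k=1: (−1)^1·1.0000/(1)·0.4749^0·0.8801^2 = -0.774515
d^1_{0,0}(2.152) = +0.225485 -0.774515 = -0.549030
|D^1_{0,0}|² = |d^1_{0,0}(β)|² = (-0.549030)² = 0.301434 (the z-rotation phases have unit modulus)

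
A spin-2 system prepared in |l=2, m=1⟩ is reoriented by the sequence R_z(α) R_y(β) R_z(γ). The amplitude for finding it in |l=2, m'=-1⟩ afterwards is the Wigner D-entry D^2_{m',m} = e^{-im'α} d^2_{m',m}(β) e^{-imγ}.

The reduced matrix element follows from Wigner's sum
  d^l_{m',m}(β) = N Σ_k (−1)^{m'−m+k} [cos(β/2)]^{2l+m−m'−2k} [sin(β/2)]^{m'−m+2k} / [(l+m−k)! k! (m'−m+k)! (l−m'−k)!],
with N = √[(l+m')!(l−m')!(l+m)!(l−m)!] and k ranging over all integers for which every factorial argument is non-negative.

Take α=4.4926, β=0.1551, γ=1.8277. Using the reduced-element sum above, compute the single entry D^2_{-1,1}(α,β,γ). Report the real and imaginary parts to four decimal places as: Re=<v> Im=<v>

Re=-0.0159 Im=0.0082

D^2_{-1,1}(4.4926,0.1551,1.8277) = e^{-i·-1·4.4926}·d^2_{-1,1}(0.1551)·e^{-i·1·1.8277}. Compute d first:
With c≡cos(β/2)=0.996995 and s≡sin(β/2)=0.077472, N=[1·6·6·1]^{1/2}=6.000000
The bounds max(0,m−m')=2 and min(l+m,l−m')=3 give 2 terms
  k=2: (−1)^0·6.0000/(2)·0.9970^2·0.0775^2 = +0.017898
  k=3: (−1)^1·6.0000/(6)·0.9970^0·0.0775^4 = -0.000036
d^2_{-1,1}(0.1551) = +0.017898 -0.000036 = +0.017862
Phases: e^{-i·(-1)·4.4926}=-0.218024-0.975943i, e^{-i·(1)·1.8277}=-0.254087-0.967181i ⇒ D=-0.015870+0.008196i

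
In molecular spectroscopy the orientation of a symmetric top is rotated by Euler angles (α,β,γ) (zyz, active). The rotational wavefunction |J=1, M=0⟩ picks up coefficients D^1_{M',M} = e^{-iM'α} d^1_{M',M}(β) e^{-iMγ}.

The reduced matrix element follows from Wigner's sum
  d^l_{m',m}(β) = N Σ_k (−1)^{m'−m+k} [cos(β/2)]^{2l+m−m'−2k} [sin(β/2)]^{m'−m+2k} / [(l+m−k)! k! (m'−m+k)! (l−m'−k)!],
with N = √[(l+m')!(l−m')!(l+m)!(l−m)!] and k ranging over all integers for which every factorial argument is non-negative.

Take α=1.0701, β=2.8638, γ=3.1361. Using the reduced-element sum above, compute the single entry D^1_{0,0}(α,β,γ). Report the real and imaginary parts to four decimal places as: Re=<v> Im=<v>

Re=-0.9617 Im=0.0000

D^1_{0,0}(1.0701,2.8638,3.1361) = e^{-i·0·1.0701}·d^1_{0,0}(2.8638)·e^{-i·0·3.1361}. Compute d first:
With c≡cos(β/2)=0.138450 and s≡sin(β/2)=0.990369, N=[1·1·1·1]^{1/2}=1.000000
The bounds max(0,m−m')=0 and min(l+m,l−m')=1 give 2 terms
  k=0: (−1)^0·1.0000/(1)·0.1385^2·0.9904^0 = +0.019168
  k=1: (−1)^1·1.0000/(1)·0.1385^0·0.9904^2 = -0.980832
d^1_{0,0}(2.8638) = +0.019168 -0.980832 = -0.961663
Attach z-rotation phases: D = e^{-i(0)(1.0701)}·(-0.961663)·e^{-i(0)(3.1361)} = -0.961663+0.000000i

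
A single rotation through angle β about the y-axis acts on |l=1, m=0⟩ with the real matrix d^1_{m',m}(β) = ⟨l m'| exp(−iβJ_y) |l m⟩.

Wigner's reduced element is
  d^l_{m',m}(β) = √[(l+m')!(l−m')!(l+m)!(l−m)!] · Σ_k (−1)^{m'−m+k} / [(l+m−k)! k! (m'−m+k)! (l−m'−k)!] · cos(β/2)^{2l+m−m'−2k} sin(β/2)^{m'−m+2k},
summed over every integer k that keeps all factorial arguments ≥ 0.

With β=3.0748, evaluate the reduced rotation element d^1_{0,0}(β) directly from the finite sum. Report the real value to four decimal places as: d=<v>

d=-0.9978

d^1_{0,0}(β=3.0748) via Wigner's sum:
With c≡cos(β/2)=0.033390 and s≡sin(β/2)=0.999442, N=[1·1·1·1]^{1/2}=1.000000
k: max(0,(0)−(0))=0 … min(1+(0),1−(0))=1
  k=0: (−1)^0·1.0000/(1)·0.0334^2·0.9994^0 = +0.001115
  k=1: (−1)^1·1.0000/(1)·0.0334^0·0.9994^2 = -0.998885
d^1_{0,0}(3.0748) = +0.001115 -0.998885 = -0.997770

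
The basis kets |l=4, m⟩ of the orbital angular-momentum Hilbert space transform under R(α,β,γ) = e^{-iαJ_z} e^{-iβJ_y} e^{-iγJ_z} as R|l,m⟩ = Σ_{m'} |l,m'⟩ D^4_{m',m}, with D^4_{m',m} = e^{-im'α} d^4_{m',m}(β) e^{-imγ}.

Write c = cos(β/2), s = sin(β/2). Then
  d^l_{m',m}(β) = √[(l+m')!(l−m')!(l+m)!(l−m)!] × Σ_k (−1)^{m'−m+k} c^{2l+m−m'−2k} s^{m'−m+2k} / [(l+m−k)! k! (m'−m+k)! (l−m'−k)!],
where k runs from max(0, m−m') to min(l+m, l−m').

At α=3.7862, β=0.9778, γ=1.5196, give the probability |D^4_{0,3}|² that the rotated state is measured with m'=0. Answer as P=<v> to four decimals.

First d^4_{0,3}(β=0.9778), then the phase factors e^{-i(0)α} and e^{-i(3)γ}:
c=cos(0.9778/2)=0.882850, s=sin(0.9778/2)=0.469655; N=√[24·24·5040·1]=1703.830978
k∈{3,4} keeps every argument non-negative
  k=3: (−1)^0·1703.8310/(144)·0.8829^5·0.4697^3 = +0.657409
  k=4: (−1)^1·1703.8310/(144)·0.8829^3·0.4697^5 = -0.186046
d^4_{0,3}(0.9778) = +0.657409 -0.186046 = +0.471363
|D^4_{0,3}|² = |d^4_{0,3}(β)|² = (+0.471363)² = 0.222183 (the z-rotation phases have unit modulus)

P=0.2222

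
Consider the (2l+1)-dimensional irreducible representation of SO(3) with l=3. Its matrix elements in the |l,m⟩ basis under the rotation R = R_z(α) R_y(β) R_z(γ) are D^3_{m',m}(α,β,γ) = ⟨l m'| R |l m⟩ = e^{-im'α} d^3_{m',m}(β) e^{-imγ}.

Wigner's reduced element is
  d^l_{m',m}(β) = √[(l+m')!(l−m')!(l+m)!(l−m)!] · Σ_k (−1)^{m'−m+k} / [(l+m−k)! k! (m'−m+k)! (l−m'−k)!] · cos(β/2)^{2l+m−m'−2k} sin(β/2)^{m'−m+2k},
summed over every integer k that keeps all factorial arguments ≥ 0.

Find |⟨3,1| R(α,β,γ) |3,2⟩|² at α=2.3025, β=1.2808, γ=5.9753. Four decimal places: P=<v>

P=0.0048

D^3_{1,2}(2.3025,1.2808,5.9753) = e^{-i·1·2.3025}·d^3_{1,2}(1.2808)·e^{-i·2·5.9753}. Compute d first:
c=cos(1.2808/2)=0.801857, s=sin(1.2808/2)=0.597516; N=√[24·2·120·1]=75.894664
Admissible k: 1..2 (factorial args all ≥0)
  k=1: (−1)^0·75.8947/(24)·0.8019^5·0.5975^1 = +0.626374
  k=2: (−1)^1·75.8947/(12)·0.8019^3·0.5975^3 = -0.695616
d^3_{1,2}(1.2808) = +0.626374 -0.695616 = -0.069242
|D^3_{1,2}|² = |d^3_{1,2}(β)|² = (-0.069242)² = 0.004794 (the z-rotation phases have unit modulus)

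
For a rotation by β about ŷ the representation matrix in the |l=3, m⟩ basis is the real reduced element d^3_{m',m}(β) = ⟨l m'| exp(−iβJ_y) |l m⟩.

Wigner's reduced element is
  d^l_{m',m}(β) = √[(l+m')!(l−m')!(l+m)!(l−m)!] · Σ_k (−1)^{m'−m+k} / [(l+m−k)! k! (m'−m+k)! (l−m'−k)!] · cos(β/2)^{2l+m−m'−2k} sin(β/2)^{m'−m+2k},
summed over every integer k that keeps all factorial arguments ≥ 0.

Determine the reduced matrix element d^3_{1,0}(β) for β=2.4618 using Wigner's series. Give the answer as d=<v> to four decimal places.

d=-0.5510

d^3_{1,0}(β=2.4618) via Wigner's sum:
c=cos(2.4618/2)=0.333389, s=sin(2.4618/2)=0.942789; N=√[24·2·6·6]=41.569219
k: max(0,(0)−(1))=0 … min(3+(0),3−(1))=2
  k=0: (−1)^1·41.5692/(12)·0.3334^5·0.9428^1 = -0.013451
  k=1: (−1)^2·41.5692/(4)·0.3334^3·0.9428^3 = +0.322709
  k=2: (−1)^3·41.5692/(12)·0.3334^1·0.9428^5 = -0.860232
d^3_{1,0}(2.4618) = -0.013451 +0.322709 -0.860232 = -0.550974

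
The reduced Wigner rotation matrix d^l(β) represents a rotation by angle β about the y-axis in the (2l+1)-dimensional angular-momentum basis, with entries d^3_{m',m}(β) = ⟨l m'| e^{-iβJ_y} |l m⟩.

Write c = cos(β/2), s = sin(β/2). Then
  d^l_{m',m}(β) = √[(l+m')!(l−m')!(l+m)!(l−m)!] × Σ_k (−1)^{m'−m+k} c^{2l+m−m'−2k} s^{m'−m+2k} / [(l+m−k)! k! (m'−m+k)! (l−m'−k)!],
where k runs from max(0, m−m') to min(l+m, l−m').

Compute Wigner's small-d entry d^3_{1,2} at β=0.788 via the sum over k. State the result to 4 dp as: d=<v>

d=0.5332

d^3_{1,2}(β=0.788) via Wigner's sum:
c=cos(0.788/2)=0.923381, s=sin(0.788/2)=0.383885; N=√[24·2·120·1]=75.894664
Admissible k: 1..2 (factorial args all ≥0)
  k=1: (−1)^0·75.8947/(24)·0.9234^5·0.3839^1 = +0.814902
  k=2: (−1)^1·75.8947/(12)·0.9234^3·0.3839^3 = -0.281693
d^3_{1,2}(0.788) = +0.814902 -0.281693 = +0.533209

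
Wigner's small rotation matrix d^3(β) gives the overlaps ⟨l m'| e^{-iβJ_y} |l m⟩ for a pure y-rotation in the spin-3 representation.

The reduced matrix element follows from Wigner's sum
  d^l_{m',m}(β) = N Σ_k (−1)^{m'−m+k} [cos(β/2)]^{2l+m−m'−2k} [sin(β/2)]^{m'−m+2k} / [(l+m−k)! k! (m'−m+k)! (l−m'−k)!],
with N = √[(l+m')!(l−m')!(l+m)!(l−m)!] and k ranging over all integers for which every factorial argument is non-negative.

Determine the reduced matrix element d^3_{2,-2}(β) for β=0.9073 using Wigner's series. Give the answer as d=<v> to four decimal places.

d^3_{2,-2}(β=0.9073) via Wigner's sum:
With c≡cos(β/2)=0.898853 and s≡sin(β/2)=0.438249, N=[120·1·1·120]^{1/2}=120.000000
k∈{0,1} keeps every argument non-negative
  k=0: (−1)^4·120.0000/(24)·0.8989^2·0.4382^4 = +0.149016
  k=1: (−1)^5·120.0000/(120)·0.8989^0·0.4382^6 = -0.007085
d^3_{2,-2}(0.9073) = +0.149016 -0.007085 = +0.141931

d=0.1419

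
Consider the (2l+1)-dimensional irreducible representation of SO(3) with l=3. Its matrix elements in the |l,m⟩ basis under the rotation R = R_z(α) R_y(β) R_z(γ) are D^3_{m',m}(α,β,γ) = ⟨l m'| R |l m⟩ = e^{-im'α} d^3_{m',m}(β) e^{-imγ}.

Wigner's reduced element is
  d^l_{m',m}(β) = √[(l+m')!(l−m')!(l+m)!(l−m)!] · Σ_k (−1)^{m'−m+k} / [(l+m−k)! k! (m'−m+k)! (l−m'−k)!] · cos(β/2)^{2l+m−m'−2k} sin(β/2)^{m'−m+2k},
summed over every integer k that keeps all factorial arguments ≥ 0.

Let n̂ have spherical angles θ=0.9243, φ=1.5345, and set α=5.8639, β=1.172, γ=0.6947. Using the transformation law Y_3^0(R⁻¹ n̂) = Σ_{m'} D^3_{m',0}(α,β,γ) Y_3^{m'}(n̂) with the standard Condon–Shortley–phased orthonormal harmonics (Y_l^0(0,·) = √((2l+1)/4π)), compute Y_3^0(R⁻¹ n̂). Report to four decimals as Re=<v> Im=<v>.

Re=0.0457 Im=0.0000

Need the full column D^3_{m',0} for m'=−3..3 at α=5.8639, β=1.172, γ=0.6947.
cos(β/2)=0.833159, sin(β/2)=0.553033
d^3_{-3,0}: single k=3 term ⇒ +0.437474;  D = +0.134680-0.416227i
d^3_{-2,0}: k∈[2..3] ⇒ +0.807189 -0.355648 = +0.451540;  D = +0.301867-0.335805i
d^3_{-1,0}: k∈[1..3] ⇒ +0.769099 -1.016597 +0.149305 = -0.098194;  D = -0.089688+0.039975i
d^3_{0,0}: k∈[0..3] ⇒ +0.334479 -1.326346 +0.584389 -0.028609 = -0.436087;  D = -0.436087+0.000000i
d^3_{1,0}: k∈[0..2] ⇒ -0.769099 +1.016597 -0.149305 = +0.098194;  D = +0.089688+0.039975i
d^3_{2,0}: k∈[0..1] ⇒ +0.807189 -0.355648 = +0.451540;  D = +0.301867+0.335805i
d^3_{3,0}: single k=0 term ⇒ -0.437474;  D = -0.134680-0.416227i
Y_3^{m'}(θ=0.9243,φ=1.5345) and Σ D·Y over m':
  (+0.1347-0.4162i)·(-0.0231+0.2109i)  (+0.3019-0.3358i)·(-0.3912-0.0284i)  (-0.0897+0.0400i)·(+0.0076-0.2099i)  (-0.4361+0.0000i)·(-0.2665+0.0000i)  (+0.0897+0.0400i)·(-0.0076-0.2099i)  (+0.3019+0.3358i)·(-0.3912+0.0284i)  (-0.1347-0.4162i)·(+0.0231+0.2109i)
Y_3^0(R⁻¹ n̂) = +0.045729-0.000000i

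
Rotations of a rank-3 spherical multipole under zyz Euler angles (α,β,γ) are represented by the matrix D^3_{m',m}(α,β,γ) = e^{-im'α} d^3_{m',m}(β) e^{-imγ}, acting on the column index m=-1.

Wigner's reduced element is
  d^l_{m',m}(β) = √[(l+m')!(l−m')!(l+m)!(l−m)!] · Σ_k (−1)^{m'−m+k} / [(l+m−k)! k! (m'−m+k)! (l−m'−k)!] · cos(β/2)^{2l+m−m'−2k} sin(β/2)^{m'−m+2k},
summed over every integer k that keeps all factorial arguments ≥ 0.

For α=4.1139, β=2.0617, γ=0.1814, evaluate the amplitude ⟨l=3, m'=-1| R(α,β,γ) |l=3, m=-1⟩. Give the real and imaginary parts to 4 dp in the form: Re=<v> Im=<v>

D^3_{-1,-1}(4.1139,2.0617,0.1814) = e^{-i·-1·4.1139}·d^3_{-1,-1}(2.0617)·e^{-i·-1·0.1814}. Compute d first:
With c≡cos(β/2)=0.514090 and s≡sin(β/2)=0.857736, N=[2·24·2·24]^{1/2}=48.000000
k∈{0,1,2} keeps every argument non-negative
  k=0: (−1)^0·48.0000/(48)·0.5141^6·0.8577^0 = +0.018460
  k=1: (−1)^1·48.0000/(6)·0.5141^4·0.8577^2 = -0.411106
  k=2: (−1)^2·48.0000/(8)·0.5141^2·0.8577^4 = +0.858311
d^3_{-1,-1}(2.0617) = +0.018460 -0.411106 +0.858311 = +0.465665
Attach z-rotation phases: D = e^{-i(-1)(4.1139)}·(+0.465665)·e^{-i(-1)(0.1814)} = -0.188641-0.425744i

Re=-0.1886 Im=-0.4257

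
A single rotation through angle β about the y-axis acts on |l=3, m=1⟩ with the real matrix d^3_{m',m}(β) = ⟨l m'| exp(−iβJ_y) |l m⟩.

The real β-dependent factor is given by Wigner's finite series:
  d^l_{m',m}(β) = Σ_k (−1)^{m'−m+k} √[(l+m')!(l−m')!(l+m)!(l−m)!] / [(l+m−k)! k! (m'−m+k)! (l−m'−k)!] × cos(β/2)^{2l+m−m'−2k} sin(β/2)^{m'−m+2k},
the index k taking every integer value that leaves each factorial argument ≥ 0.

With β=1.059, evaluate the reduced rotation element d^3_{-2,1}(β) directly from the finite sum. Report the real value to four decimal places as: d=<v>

d^3_{-2,1}(β=1.059) via Wigner's sum:
c=cos(1.059/2)=0.863060, s=sin(1.059/2)=0.505102; N=√[1·120·24·2]=75.894664
The bounds max(0,m−m')=3 and min(l+m,l−m')=4 give 2 terms
  k=3: (−1)^0·75.8947/(12)·0.8631^3·0.5051^3 = +0.523950
  k=4: (−1)^1·75.8947/(24)·0.8631^1·0.5051^5 = -0.089730
d^3_{-2,1}(1.059) = +0.523950 -0.089730 = +0.434220

d=0.4342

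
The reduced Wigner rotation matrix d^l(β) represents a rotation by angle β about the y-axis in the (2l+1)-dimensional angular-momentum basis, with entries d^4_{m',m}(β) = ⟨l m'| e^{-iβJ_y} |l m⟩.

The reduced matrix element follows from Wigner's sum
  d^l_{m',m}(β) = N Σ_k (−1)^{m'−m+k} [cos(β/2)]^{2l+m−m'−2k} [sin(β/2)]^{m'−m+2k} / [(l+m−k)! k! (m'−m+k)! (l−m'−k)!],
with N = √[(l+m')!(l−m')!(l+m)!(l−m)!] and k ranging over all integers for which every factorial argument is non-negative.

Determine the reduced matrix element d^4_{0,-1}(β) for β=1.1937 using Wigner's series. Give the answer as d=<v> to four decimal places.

d^4_{0,-1}(β=1.1937) via Wigner's sum:
c=cos(1.1937/2)=0.827110, s=sin(1.1937/2)=0.562040; N=√[24·24·6·120]=643.987578
Admissible k: 0..3 (factorial args all ≥0)
  k=0: (−1)^1·643.9876/(144)·0.8271^7·0.5620^1 = -0.665619
  k=1: (−1)^2·643.9876/(24)·0.8271^5·0.5620^3 = +1.844099
  k=2: (−1)^3·643.9876/(24)·0.8271^3·0.5620^5 = -0.851514
  k=3: (−1)^4·643.9876/(144)·0.8271^1·0.5620^7 = +0.065531
d^4_{0,-1}(1.1937) = -0.665619 +1.844099 -0.851514 +0.065531 = +0.392498

d=0.3925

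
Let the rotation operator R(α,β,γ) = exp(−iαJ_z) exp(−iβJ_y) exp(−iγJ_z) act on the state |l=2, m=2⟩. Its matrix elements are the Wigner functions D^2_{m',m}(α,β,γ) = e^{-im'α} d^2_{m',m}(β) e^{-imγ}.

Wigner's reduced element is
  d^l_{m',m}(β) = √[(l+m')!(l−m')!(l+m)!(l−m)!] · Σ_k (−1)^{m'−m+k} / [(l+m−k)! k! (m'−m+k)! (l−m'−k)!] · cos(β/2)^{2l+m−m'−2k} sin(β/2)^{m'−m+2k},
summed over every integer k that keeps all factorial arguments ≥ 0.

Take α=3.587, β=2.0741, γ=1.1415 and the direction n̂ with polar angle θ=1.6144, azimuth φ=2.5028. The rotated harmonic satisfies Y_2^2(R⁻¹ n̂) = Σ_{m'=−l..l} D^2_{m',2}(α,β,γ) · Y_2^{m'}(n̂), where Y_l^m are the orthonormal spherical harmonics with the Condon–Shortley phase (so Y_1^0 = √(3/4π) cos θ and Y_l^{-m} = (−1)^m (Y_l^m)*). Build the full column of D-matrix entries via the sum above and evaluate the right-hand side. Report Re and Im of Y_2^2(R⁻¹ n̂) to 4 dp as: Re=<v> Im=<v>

Re=0.2847 Im=0.1343

Need the full column D^2_{m',2} for m'=−2..2 at α=3.587, β=2.0741, γ=1.1415.
cos(β/2)=0.508762, sin(β/2)=0.860907
d^2_{-2,2}: single k=4 term ⇒ +0.549320;  D = +0.097594-0.540581i
d^2_{-1,2}: single k=3 term ⇒ +0.649253;  D = +0.171171+0.626282i
d^2_{0,2}: single k=2 term ⇒ +0.469913;  D = -0.307090-0.355689i
d^2_{1,2}: single k=1 term ⇒ +0.226741;  D = +0.207660+0.091043i
d^2_{2,2}: single k=0 term ⇒ +0.066998;  D = -0.066963+0.002158i
Y_2^{m'}(θ=1.6144,φ=2.5028) and Σ D·Y over m':
  (+0.0976-0.5406i)·(+0.1114+0.3691i)  (+0.1712+0.6263i)·(+0.0270+0.0201i)  (-0.3071-0.3557i)·(-0.3136+0.0000i)  (+0.2077+0.0910i)·(-0.0270+0.0201i)  (-0.0670+0.0022i)·(+0.1114-0.3691i)
Y_2^2(R⁻¹ n̂) = +0.284658+0.134335i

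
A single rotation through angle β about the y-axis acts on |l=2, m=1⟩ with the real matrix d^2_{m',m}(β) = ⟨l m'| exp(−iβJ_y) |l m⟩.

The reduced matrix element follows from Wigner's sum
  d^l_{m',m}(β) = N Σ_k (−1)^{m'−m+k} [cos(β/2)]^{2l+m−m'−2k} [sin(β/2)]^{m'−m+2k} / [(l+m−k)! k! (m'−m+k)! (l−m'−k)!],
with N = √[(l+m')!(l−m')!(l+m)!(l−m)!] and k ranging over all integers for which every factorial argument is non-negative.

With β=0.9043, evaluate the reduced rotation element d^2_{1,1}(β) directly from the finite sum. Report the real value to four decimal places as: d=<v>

d=0.1913

d^2_{1,1}(β=0.9043) via Wigner's sum:
Half-angle: c=0.899510, s=0.436900. N=√(6·1·6·1)=6.000000
The bounds max(0,m−m')=0 and min(l+m,l−m')=1 give 2 terms
  k=0: (−1)^0·6.0000/(6)·0.8995^4·0.4369^0 = +0.654672
  k=1: (−1)^1·6.0000/(2)·0.8995^2·0.4369^2 = -0.463338
d^2_{1,1}(0.9043) = +0.654672 -0.463338 = +0.191334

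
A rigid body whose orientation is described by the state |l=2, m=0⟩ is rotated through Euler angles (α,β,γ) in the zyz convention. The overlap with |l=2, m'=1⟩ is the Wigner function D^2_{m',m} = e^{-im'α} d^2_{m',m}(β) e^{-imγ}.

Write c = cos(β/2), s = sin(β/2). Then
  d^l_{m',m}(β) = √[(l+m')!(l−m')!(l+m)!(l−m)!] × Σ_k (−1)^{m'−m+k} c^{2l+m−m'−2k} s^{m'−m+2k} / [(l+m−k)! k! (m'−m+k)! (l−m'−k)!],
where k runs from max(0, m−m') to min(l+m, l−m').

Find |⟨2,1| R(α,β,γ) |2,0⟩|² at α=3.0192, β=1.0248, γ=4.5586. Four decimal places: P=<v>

P=0.2954

D^2_{1,0}(3.0192,1.0248,4.5586) = e^{-i·1·3.0192}·d^2_{1,0}(1.0248)·e^{-i·0·4.5586}. Compute d first:
c=cos(1.0248/2)=0.871570, s=sin(1.0248/2)=0.490270; N=√[6·1·2·2]=4.898979
The bounds max(0,m−m')=0 and min(l+m,l−m')=1 give 2 terms
  k=0: (−1)^1·4.8990/(2)·0.8716^3·0.4903^1 = -0.795094
  k=1: (−1)^2·4.8990/(2)·0.8716^1·0.4903^3 = +0.251585
d^2_{1,0}(1.0248) = -0.795094 +0.251585 = -0.543509
|D^2_{1,0}|² = |d^2_{1,0}(β)|² = (-0.543509)² = 0.295402 (the z-rotation phases have unit modulus)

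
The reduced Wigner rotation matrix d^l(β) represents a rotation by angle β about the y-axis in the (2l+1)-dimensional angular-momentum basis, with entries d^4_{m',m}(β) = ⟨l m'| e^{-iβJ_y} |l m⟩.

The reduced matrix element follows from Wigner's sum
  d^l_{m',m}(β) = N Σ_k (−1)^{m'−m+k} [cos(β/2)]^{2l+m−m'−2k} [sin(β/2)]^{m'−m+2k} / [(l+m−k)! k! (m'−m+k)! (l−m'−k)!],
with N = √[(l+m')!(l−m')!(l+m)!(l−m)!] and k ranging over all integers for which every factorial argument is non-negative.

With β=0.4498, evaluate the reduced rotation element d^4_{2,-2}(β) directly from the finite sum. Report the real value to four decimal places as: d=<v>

d=0.0321

d^4_{2,-2}(β=0.4498) via Wigner's sum:
With c≡cos(β/2)=0.974816 and s≡sin(β/2)=0.223009, N=[720·2·2·720]^{1/2}=1440.000000
k∈{0,1,2} keeps every argument non-negative
  k=0: (−1)^4·1440.0000/(96)·0.9748^4·0.2230^4 = +0.033502
  k=1: (−1)^5·1440.0000/(120)·0.9748^2·0.2230^6 = -0.001403
  k=2: (−1)^6·1440.0000/(1440)·0.9748^0·0.2230^8 = +0.000006
d^4_{2,-2}(0.4498) = +0.033502 -0.001403 +0.000006 = +0.032105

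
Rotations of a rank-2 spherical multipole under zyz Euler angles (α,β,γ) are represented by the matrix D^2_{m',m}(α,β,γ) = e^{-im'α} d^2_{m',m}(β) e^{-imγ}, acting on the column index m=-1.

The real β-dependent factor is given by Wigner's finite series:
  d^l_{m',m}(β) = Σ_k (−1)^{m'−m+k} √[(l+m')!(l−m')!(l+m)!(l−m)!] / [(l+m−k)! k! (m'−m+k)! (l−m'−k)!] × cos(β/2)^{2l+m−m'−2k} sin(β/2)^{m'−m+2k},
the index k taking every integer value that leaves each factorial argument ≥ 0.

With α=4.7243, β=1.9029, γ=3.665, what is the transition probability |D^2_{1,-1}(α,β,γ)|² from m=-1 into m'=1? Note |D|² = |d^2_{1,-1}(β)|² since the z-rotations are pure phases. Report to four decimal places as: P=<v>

Split into d^2_{1,-1}(β=1.9029) × two z-phases.
With c≡cos(β/2)=0.580503 and s≡sin(β/2)=0.814258, N=[6·1·1·6]^{1/2}=6.000000
k: max(0,(-1)−(1))=0 … min(2+(-1),2−(1))=1
  k=0: (−1)^2·6.0000/(2)·0.5805^2·0.8143^2 = +0.670277
  k=1: (−1)^3·6.0000/(6)·0.5805^0·0.8143^4 = -0.439591
d^2_{1,-1}(1.9029) = +0.670277 -0.439591 = +0.230687
|D^2_{1,-1}|² = |d^2_{1,-1}(β)|² = (+0.230687)² = 0.053216 (the z-rotation phases have unit modulus)

P=0.0532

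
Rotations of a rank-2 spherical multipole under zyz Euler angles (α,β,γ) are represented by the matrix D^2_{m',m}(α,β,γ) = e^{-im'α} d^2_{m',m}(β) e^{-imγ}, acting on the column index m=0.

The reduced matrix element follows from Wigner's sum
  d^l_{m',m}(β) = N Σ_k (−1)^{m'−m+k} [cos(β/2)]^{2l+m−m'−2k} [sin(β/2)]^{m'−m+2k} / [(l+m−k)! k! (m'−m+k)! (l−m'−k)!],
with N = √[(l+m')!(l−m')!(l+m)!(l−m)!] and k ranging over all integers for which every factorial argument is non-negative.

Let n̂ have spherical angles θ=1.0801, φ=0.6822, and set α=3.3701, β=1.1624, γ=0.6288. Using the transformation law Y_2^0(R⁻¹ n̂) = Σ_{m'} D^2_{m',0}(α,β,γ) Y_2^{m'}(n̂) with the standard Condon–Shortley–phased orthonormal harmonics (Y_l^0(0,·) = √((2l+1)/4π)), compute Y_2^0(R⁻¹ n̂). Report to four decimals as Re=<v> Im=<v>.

Re=-0.0390 Im=0.0000

Need the full column D^2_{m',0} for m'=−2..2 at α=3.3701, β=1.1624, γ=0.6288.
cos(β/2)=0.835804, sin(β/2)=0.549027
d^2_{-2,0}: single k=2 term ⇒ +0.515790;  D = +0.462856+0.227603i
d^2_{-1,0}: k∈[1..2] ⇒ +0.785206 -0.338815 = +0.446391;  D = -0.434788-0.101118i
d^2_{0,0}: k∈[0..2] ⇒ +0.487999 -0.842281 +0.090861 = -0.263422;  D = -0.263422+0.000000i
d^2_{1,0}: k∈[0..1] ⇒ -0.785206 +0.338815 = -0.446391;  D = +0.434788-0.101118i
d^2_{2,0}: single k=0 term ⇒ +0.515790;  D = +0.462856-0.227603i
Y_2^{m'}(θ=1.0801,φ=0.6822) and Σ D·Y over m':
  (+0.4629+0.2276i)·(+0.0616-0.2941i)  (-0.4348-0.1011i)·(+0.2492-0.2025i)  (-0.2634+0.0000i)·(-0.1053+0.0000i)  (+0.4348-0.1011i)·(-0.2492-0.2025i)  (+0.4629-0.2276i)·(+0.0616+0.2941i)
Y_2^0(R⁻¹ n̂) = -0.039047+0.000000i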